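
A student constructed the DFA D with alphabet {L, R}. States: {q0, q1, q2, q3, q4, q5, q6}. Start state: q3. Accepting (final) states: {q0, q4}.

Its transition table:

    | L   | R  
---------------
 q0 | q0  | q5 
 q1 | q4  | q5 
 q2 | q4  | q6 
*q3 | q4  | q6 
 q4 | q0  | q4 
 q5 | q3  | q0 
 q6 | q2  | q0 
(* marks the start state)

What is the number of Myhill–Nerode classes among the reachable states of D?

4

First remove the unreachable states {q1}; 6 states remain.
P0 = {q0,q4} | {q2,q3,q5,q6}.
On input R, block {q0,q4} splits into {q0} and {q4}.
Split {q2,q3,q5,q6} by δ(·,L) → {q2,q3} and {q5,q6}.
No further refinement is possible. Final partition (4 blocks): {q0} | {q2,q3} | {q4} | {q5,q6}.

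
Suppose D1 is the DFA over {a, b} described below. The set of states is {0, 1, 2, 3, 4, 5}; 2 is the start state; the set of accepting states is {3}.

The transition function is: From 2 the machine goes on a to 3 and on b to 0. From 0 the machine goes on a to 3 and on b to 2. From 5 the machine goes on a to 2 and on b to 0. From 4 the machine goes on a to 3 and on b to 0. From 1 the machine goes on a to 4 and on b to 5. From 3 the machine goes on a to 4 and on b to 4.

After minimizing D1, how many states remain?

First remove the unreachable states {1,5}; 4 states remain.
Start with accepting vs non-accepting: {3} | {0,2,4}.
The partition is now stable with 2 blocks: {3} | {0,2,4}.

2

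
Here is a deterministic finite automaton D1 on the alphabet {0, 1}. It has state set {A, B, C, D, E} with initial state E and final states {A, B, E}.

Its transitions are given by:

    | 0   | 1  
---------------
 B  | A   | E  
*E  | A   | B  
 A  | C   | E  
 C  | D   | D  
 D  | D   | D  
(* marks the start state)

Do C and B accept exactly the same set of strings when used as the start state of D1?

No

Every state is reachable, so we keep all 5.
Start with accepting vs non-accepting: {A,B,E} | {C,D}.
On input 0, block {A,B,E} splits into {B,E} and {A}.
No further refinement is possible. Final partition (3 blocks): {B,E} | {C,D} | {A}.
C and B end up in different blocks, so they are distinguishable. For instance, the string 'ε' is accepted from only B.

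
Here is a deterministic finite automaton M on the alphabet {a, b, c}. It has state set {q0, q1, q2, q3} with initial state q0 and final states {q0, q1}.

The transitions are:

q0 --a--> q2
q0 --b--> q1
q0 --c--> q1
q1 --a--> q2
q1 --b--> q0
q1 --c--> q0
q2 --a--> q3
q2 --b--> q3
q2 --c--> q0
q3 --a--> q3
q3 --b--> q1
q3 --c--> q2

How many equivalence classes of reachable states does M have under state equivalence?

3

All states are reachable from the start state.
P0 = {q0,q1} | {q2,q3}.
Refine {q2,q3} on symbol b: members go to different blocks, giving {q2} and {q3}.
The partition is now stable with 3 blocks: {q0,q1} | {q2} | {q3}.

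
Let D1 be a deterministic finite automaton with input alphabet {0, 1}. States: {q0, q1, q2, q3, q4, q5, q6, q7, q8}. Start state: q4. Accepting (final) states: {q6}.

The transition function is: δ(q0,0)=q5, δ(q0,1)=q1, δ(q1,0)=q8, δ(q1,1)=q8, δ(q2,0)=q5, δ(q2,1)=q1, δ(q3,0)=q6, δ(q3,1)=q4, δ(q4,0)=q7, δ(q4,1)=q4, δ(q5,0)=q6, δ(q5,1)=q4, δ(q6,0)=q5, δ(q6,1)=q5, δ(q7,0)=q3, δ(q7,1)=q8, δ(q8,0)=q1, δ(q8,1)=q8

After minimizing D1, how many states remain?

5

Reachable states from the start: {q1,q3,q4,q5,q6,q7,q8}. Unreachable: {q0,q2} — drop them.
P0 = {q6} | {q1,q3,q4,q5,q7,q8}.
Split {q1,q3,q4,q5,q7,q8} by δ(·,0) → {q1,q4,q7,q8} and {q3,q5}.
Split {q1,q4,q7,q8} by δ(·,0) → {q1,q4,q8} and {q7}.
Refine {q1,q4,q8} on symbol 0: members go to different blocks, giving {q1,q8} and {q4}.
No further refinement is possible. Final partition (5 blocks): {q6} | {q1,q8} | {q3,q5} | {q7} | {q4}.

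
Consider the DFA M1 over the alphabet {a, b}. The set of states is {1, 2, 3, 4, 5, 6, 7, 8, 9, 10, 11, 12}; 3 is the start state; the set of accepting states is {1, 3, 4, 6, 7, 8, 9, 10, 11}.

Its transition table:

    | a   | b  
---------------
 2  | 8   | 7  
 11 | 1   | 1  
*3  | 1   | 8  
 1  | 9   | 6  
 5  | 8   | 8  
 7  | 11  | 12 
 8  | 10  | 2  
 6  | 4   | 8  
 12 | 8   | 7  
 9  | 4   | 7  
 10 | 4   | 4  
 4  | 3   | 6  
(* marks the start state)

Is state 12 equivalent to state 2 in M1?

Reachable states from the start: {1,2,3,4,6,7,8,9,10,11,12}. Unreachable: {5} — drop them.
Start with accepting vs non-accepting: {1,3,4,6,7,8,9,10,11} | {2,12}.
Split {1,3,4,6,7,8,9,10,11} by δ(·,b) → {1,3,4,6,9,10,11} and {7,8}.
Refine {1,3,4,6,9,10,11} on symbol b: members go to different blocks, giving {1,4,10,11} and {3,6,9}.
Split {1,4,10,11} by δ(·,a) → {1,4} and {10,11}.
No further refinement is possible. Final partition (5 blocks): {1,4} | {2,12} | {7,8} | {3,6,9} | {10,11}.
12 and 2 lie in the same block of the stable partition, so they are equivalent — no string distinguishes them.

Yes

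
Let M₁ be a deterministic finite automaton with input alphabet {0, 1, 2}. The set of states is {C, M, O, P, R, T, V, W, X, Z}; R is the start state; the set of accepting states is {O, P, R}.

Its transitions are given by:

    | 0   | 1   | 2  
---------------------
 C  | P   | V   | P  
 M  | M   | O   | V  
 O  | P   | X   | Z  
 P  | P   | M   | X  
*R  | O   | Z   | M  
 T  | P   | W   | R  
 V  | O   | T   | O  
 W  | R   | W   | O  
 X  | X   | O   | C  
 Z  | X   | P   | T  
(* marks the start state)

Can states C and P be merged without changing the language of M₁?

Every state is reachable, so we keep all 10.
P0 = {O,P,R} | {C,M,T,V,W,X,Z}.
On input 0, block {C,M,T,V,W,X,Z} splits into {C,T,V,W} and {M,X,Z}.
Stable partition: {O,P,R} | {C,T,V,W} | {M,X,Z} — 3 equivalence classes.
C and P end up in different blocks, so they are distinguishable. For instance, the string 'ε' is accepted from only P.

No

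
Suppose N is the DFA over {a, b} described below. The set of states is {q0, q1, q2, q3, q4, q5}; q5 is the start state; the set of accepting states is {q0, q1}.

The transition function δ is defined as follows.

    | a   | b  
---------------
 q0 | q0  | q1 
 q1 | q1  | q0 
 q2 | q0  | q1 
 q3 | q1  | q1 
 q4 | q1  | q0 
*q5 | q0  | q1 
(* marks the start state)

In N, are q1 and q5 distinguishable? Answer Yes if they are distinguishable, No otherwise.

First remove the unreachable states {q2,q3,q4}; 3 states remain.
Initial partition by acceptance: {q0,q1} | {q5}.
No further refinement is possible. Final partition (2 blocks): {q0,q1} | {q5}.
q1 and q5 end up in different blocks, so they are distinguishable. For instance, the string 'ε' is accepted from only q1.

Yes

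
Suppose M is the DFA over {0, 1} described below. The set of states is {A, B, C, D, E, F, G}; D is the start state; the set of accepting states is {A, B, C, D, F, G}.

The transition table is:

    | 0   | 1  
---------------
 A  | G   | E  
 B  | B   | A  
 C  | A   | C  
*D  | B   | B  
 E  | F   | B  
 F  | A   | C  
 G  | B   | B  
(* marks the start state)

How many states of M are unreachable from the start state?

0

Every one of the 7 states is reachable from D.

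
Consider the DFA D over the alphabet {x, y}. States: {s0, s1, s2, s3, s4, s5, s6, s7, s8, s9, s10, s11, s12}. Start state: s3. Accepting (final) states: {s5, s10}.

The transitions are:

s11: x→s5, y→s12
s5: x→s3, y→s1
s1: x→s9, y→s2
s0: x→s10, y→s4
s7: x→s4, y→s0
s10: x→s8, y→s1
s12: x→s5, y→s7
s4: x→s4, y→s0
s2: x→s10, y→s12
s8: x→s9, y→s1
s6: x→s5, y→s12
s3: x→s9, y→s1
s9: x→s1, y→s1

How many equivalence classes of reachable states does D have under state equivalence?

7

Reachable states from the start: {s0,s1,s2,s3,s4,s5,s7,s8,s9,s10,s12}. Unreachable: {s6,s11} — drop them.
Initial partition by acceptance: {s5,s10} | {s0,s1,s2,s3,s4,s7,s8,s9,s12}.
On input x, block {s0,s1,s2,s3,s4,s7,s8,s9,s12} splits into {s1,s3,s4,s7,s8,s9} and {s0,s2,s12}.
Refine {s1,s3,s4,s7,s8,s9} on symbol y: members go to different blocks, giving {s1,s4,s7} and {s3,s8,s9}.
Split {s1,s4,s7} by δ(·,x) → {s4,s7} and {s1}.
On input y, block {s0,s2,s12} splits into {s0,s12} and {s2}.
Refine {s3,s8,s9} on symbol x: members go to different blocks, giving {s3,s8} and {s9}.
No further refinement is possible. Final partition (7 blocks): {s5,s10} | {s4,s7} | {s0,s12} | {s3,s8} | {s1} | {s2} | {s9}.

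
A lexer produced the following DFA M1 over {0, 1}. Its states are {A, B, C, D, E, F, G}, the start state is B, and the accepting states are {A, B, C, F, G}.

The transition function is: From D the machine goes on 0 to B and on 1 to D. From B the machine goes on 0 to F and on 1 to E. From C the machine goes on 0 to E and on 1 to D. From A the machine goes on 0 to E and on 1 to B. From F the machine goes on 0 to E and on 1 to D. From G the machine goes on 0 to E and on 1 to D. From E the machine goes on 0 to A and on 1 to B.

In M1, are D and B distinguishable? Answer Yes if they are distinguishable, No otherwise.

Reachable states from the start: {A,B,D,E,F}. Unreachable: {C,G} — drop them.
P0 = {A,B,F} | {D,E}.
On input 0, block {A,B,F} splits into {A,F} and {B}.
Refine {A,F} on symbol 1: members go to different blocks, giving {A} and {F}.
On input 0, block {D,E} splits into {D} and {E}.
Stable partition: {A} | {D} | {B} | {F} | {E} — 5 equivalence classes.
D and B end up in different blocks, so they are distinguishable. For instance, the string 'ε' is accepted from only B.

Yes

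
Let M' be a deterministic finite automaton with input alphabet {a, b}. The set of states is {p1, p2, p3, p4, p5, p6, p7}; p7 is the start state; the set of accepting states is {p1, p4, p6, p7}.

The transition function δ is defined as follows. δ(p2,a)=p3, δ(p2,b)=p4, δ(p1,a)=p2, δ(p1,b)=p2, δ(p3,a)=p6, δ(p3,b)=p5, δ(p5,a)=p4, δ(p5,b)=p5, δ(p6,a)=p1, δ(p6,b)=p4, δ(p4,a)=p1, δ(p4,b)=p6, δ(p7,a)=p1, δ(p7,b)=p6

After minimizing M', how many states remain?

4

Initial partition by acceptance: {p1,p4,p6,p7} | {p2,p3,p5}.
On input a, block {p1,p4,p6,p7} splits into {p4,p6,p7} and {p1}.
Refine {p2,p3,p5} on symbol a: members go to different blocks, giving {p3,p5} and {p2}.
No further refinement is possible. Final partition (4 blocks): {p4,p6,p7} | {p3,p5} | {p1} | {p2}.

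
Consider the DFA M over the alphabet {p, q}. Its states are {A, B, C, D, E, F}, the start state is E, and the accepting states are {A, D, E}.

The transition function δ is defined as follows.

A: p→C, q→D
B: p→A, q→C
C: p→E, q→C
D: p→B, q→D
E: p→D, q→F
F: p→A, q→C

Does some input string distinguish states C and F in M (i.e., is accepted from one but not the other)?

Yes

All states are reachable from the start state.
Initial partition by acceptance: {A,D,E} | {B,C,F}.
Split {A,D,E} by δ(·,p) → {A,D} and {E}.
Split {B,C,F} by δ(·,p) → {B,F} and {C}.
Split {A,D} by δ(·,p) → {A} and {D}.
No further refinement is possible. Final partition (5 blocks): {A} | {B,F} | {E} | {C} | {D}.
C and F end up in different blocks, so they are distinguishable. For instance, the string 'pp' is accepted from only C.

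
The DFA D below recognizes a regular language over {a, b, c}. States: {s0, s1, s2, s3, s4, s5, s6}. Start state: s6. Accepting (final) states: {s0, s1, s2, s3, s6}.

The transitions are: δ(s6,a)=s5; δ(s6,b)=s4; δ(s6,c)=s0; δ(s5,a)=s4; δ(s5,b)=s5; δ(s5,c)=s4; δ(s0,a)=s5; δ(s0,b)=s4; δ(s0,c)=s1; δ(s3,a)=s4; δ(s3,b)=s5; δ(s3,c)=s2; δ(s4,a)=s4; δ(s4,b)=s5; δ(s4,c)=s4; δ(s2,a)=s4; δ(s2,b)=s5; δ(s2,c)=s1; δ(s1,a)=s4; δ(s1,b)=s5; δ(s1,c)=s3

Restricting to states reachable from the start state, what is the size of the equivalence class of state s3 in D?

5

All states are reachable from the start state.
P0 = {s0,s1,s2,s3,s6} | {s4,s5}.
No further refinement is possible. Final partition (2 blocks): {s0,s1,s2,s3,s6} | {s4,s5}.
State s3 belongs to the block {s0,s1,s2,s3,s6}, which has 5 states.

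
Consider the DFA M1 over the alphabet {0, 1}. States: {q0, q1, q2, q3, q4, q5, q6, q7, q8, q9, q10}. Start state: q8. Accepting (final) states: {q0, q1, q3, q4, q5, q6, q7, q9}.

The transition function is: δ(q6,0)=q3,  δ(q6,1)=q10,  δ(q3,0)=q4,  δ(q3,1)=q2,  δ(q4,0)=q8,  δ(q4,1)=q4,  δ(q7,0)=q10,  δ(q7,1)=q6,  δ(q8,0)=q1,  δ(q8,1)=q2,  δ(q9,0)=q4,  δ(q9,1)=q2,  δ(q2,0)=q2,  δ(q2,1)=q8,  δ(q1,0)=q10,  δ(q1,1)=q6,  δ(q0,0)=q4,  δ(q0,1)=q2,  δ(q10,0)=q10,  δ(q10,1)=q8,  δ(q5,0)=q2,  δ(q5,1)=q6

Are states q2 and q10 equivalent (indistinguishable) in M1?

Reachable states from the start: {q1,q2,q3,q4,q6,q8,q10}. Unreachable: {q0,q5,q7,q9} — drop them.
Start with accepting vs non-accepting: {q1,q3,q4,q6} | {q2,q8,q10}.
Split {q1,q3,q4,q6} by δ(·,0) → {q1,q4} and {q3,q6}.
Refine {q1,q4} on symbol 1: members go to different blocks, giving {q1} and {q4}.
Refine {q2,q8,q10} on symbol 0: members go to different blocks, giving {q2,q10} and {q8}.
Refine {q3,q6} on symbol 0: members go to different blocks, giving {q3} and {q6}.
No further refinement is possible. Final partition (6 blocks): {q1} | {q2,q10} | {q3} | {q4} | {q8} | {q6}.
q2 and q10 lie in the same block of the stable partition, so they are equivalent — no string distinguishes them.

Yes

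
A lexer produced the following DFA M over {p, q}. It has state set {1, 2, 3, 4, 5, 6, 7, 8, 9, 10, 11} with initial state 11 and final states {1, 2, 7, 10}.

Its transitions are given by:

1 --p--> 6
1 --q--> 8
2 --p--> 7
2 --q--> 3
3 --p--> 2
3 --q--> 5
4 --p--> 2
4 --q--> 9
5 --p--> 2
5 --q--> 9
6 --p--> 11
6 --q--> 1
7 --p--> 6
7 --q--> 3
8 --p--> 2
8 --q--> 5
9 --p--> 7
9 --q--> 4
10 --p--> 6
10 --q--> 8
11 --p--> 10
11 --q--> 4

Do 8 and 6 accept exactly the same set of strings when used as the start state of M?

No

Initial partition by acceptance: {1,2,7,10} | {3,4,5,6,8,9,11}.
Split {1,2,7,10} by δ(·,p) → {1,7,10} and {2}.
On input p, block {3,4,5,6,8,9,11} splits into {3,4,5,8} and {9,11} and {6}.
Refine {3,4,5,8} on symbol q: members go to different blocks, giving {3,8} and {4,5}.
No further refinement is possible. Final partition (6 blocks): {1,7,10} | {3,8} | {2} | {9,11} | {6} | {4,5}.
8 and 6 end up in different blocks, so they are distinguishable. For instance, the string 'p' is accepted from only 8.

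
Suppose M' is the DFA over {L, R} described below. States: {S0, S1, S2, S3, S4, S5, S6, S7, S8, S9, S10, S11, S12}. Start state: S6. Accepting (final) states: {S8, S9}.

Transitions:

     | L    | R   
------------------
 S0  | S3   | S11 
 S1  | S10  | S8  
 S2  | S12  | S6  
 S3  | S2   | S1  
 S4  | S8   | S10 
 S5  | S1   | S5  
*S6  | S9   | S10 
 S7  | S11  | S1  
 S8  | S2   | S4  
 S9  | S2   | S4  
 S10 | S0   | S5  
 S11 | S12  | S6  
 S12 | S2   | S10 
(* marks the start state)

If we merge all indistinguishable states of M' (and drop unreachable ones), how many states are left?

9

Reachable states from the start: {S0,S1,S2,S3,S4,S5,S6,S8,S9,S10,S11,S12}. Unreachable: {S7} — drop them.
Initial partition by acceptance: {S8,S9} | {S0,S1,S2,S3,S4,S5,S6,S10,S11,S12}.
On input L, block {S0,S1,S2,S3,S4,S5,S6,S10,S11,S12} splits into {S0,S1,S2,S3,S5,S10,S11,S12} and {S4,S6}.
Split {S0,S1,S2,S3,S5,S10,S11,S12} by δ(·,R) → {S0,S3,S5,S10,S12} and {S2,S11} and {S1}.
Split {S0,S3,S5,S10,S12} by δ(·,L) → {S0,S10} and {S3,S12} and {S5}.
Refine {S0,S10} on symbol L: members go to different blocks, giving {S0} and {S10}.
On input R, block {S3,S12} splits into {S3} and {S12}.
Stable partition: {S8,S9} | {S0} | {S4,S6} | {S2,S11} | {S1} | {S3} | {S5} | {S10} | {S12} — 9 equivalence classes.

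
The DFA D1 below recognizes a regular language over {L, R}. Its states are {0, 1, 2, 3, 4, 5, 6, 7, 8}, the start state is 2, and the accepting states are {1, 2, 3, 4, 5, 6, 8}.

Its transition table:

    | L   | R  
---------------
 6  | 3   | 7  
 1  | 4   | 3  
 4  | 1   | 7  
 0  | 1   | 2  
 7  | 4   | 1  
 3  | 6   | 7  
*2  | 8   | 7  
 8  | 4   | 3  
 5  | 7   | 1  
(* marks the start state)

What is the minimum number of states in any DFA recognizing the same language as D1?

4

Reachable states from the start: {1,2,3,4,6,7,8}. Unreachable: {0,5} — drop them.
Start with accepting vs non-accepting: {1,2,3,4,6,8} | {7}.
On input R, block {1,2,3,4,6,8} splits into {2,3,4,6} and {1,8}.
Refine {2,3,4,6} on symbol L: members go to different blocks, giving {2,4} and {3,6}.
No further refinement is possible. Final partition (4 blocks): {2,4} | {7} | {1,8} | {3,6}.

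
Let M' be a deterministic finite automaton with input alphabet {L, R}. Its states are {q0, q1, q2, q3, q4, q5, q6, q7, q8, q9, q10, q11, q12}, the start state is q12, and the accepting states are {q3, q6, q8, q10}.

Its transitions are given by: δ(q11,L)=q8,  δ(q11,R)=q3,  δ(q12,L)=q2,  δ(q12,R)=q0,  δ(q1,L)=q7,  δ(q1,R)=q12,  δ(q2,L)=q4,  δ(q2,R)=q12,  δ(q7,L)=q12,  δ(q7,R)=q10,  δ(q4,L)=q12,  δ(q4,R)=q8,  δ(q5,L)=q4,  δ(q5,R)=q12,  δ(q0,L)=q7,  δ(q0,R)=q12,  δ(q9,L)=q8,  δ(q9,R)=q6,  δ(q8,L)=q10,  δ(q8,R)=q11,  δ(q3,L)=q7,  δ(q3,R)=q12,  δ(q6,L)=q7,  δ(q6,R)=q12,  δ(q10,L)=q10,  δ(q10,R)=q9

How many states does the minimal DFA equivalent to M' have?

6

First remove the unreachable states {q1,q5}; 11 states remain.
P0 = {q3,q6,q8,q10} | {q0,q2,q4,q7,q9,q11,q12}.
Refine {q3,q6,q8,q10} on symbol L: members go to different blocks, giving {q3,q6} and {q8,q10}.
Split {q0,q2,q4,q7,q9,q11,q12} by δ(·,L) → {q0,q2,q4,q7,q12} and {q9,q11}.
Split {q0,q2,q4,q7,q12} by δ(·,R) → {q0,q2,q12} and {q4,q7}.
Refine {q0,q2,q12} on symbol L: members go to different blocks, giving {q0,q2} and {q12}.
Stable partition: {q3,q6} | {q0,q2} | {q8,q10} | {q9,q11} | {q4,q7} | {q12} — 6 equivalence classes.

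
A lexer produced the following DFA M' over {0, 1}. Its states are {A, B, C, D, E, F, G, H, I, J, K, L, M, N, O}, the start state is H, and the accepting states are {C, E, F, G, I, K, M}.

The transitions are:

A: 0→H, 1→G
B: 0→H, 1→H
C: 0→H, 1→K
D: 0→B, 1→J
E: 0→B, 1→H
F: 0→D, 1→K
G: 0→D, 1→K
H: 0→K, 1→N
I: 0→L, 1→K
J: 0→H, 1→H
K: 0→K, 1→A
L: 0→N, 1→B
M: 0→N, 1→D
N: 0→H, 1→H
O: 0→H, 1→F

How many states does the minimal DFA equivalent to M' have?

6

First remove the unreachable states {C,E,F,I,L,M,O}; 8 states remain.
P0 = {G,K} | {A,B,D,H,J,N}.
Split {G,K} by δ(·,0) → {G} and {K}.
Refine {A,B,D,H,J,N} on symbol 0: members go to different blocks, giving {A,B,D,J,N} and {H}.
On input 0, block {A,B,D,J,N} splits into {A,B,J,N} and {D}.
Split {A,B,J,N} by δ(·,1) → {B,J,N} and {A}.
No further refinement is possible. Final partition (6 blocks): {G} | {B,J,N} | {K} | {H} | {D} | {A}.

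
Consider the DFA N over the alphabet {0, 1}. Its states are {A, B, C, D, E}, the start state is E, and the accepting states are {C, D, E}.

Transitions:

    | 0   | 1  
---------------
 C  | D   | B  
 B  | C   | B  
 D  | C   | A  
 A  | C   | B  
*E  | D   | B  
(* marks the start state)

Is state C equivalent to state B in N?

No

Initial partition by acceptance: {C,D,E} | {A,B}.
Stable partition: {C,D,E} | {A,B} — 2 equivalence classes.
C and B end up in different blocks, so they are distinguishable. For instance, the string 'ε' is accepted from only C.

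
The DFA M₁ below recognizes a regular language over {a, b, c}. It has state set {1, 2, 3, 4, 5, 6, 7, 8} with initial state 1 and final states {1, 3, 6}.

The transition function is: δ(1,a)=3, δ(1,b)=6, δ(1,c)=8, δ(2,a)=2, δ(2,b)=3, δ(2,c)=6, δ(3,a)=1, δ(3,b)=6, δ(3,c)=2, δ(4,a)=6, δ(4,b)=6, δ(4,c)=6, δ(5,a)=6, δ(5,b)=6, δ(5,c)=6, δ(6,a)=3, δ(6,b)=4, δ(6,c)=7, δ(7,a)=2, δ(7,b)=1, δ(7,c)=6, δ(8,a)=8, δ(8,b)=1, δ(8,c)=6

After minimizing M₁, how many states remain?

First remove the unreachable states {5}; 7 states remain.
Start with accepting vs non-accepting: {1,3,6} | {2,4,7,8}.
Split {1,3,6} by δ(·,b) → {1,3} and {6}.
Refine {2,4,7,8} on symbol a: members go to different blocks, giving {2,7,8} and {4}.
The partition is now stable with 4 blocks: {1,3} | {2,7,8} | {6} | {4}.

4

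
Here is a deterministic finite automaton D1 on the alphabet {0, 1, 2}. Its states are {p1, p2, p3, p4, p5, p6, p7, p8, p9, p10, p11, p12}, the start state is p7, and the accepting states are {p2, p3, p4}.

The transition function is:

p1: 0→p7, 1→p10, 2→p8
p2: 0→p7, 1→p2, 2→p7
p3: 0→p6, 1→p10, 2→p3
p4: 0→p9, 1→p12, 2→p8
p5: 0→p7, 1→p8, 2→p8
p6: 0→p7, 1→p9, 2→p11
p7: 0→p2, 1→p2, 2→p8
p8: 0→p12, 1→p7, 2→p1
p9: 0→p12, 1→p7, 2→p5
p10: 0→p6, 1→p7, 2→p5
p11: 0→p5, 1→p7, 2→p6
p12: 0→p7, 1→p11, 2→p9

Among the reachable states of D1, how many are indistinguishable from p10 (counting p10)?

4

Reachable states from the start: {p1,p2,p5,p6,p7,p8,p9,p10,p11,p12}. Unreachable: {p3,p4} — drop them.
P0 = {p2} | {p1,p5,p6,p7,p8,p9,p10,p11,p12}.
On input 0, block {p1,p5,p6,p7,p8,p9,p10,p11,p12} splits into {p1,p5,p6,p8,p9,p10,p11,p12} and {p7}.
Refine {p1,p5,p6,p8,p9,p10,p11,p12} on symbol 0: members go to different blocks, giving {p1,p5,p6,p12} and {p8,p9,p10,p11}.
No further refinement is possible. Final partition (4 blocks): {p2} | {p1,p5,p6,p12} | {p7} | {p8,p9,p10,p11}.
State p10 belongs to the block {p8,p9,p10,p11}, which has 4 states.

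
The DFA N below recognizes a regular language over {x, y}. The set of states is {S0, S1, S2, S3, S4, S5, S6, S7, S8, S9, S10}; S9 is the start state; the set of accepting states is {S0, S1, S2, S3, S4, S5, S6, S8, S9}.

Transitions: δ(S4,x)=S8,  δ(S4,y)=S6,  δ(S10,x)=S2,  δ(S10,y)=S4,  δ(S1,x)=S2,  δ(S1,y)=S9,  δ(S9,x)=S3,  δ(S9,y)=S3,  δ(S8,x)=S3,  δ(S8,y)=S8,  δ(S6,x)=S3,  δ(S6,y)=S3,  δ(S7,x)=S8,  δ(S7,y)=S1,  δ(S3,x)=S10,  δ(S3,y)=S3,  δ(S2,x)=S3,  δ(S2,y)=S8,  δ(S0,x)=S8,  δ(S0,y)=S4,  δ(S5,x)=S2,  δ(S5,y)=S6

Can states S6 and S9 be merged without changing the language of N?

First remove the unreachable states {S0,S1,S5,S7}; 7 states remain.
Initial partition by acceptance: {S2,S3,S4,S6,S8,S9} | {S10}.
Split {S2,S3,S4,S6,S8,S9} by δ(·,x) → {S2,S4,S6,S8,S9} and {S3}.
On input x, block {S2,S4,S6,S8,S9} splits into {S2,S6,S8,S9} and {S4}.
Refine {S2,S6,S8,S9} on symbol y: members go to different blocks, giving {S2,S8} and {S6,S9}.
No further refinement is possible. Final partition (5 blocks): {S2,S8} | {S10} | {S3} | {S4} | {S6,S9}.
S6 and S9 lie in the same block of the stable partition, so they are equivalent — no string distinguishes them.

Yes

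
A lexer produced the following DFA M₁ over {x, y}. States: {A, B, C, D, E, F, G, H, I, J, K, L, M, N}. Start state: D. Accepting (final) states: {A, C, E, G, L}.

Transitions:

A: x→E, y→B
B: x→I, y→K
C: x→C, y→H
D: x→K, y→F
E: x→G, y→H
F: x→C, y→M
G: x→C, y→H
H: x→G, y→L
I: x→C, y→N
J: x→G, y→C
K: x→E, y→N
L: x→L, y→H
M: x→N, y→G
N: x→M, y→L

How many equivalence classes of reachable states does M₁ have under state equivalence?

Reachable states from the start: {C,D,E,F,G,H,K,L,M,N}. Unreachable: {A,B,I,J} — drop them.
P0 = {C,E,G,L} | {D,F,H,K,M,N}.
Refine {D,F,H,K,M,N} on symbol x: members go to different blocks, giving {D,M,N} and {F,H,K}.
Refine {D,M,N} on symbol x: members go to different blocks, giving {M,N} and {D}.
On input y, block {F,H,K} splits into {F,K} and {H}.
Stable partition: {C,E,G,L} | {M,N} | {F,K} | {D} | {H} — 5 equivalence classes.

5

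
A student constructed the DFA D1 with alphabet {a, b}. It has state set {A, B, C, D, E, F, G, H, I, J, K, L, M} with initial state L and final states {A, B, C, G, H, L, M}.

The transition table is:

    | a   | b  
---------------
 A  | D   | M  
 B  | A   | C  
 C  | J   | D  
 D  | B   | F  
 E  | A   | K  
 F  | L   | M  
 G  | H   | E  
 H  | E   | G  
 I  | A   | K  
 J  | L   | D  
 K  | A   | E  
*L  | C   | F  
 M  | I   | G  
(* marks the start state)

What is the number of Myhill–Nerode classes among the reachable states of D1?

Every state is reachable, so we keep all 13.
P0 = {A,B,C,G,H,L,M} | {D,E,F,I,J,K}.
On input a, block {A,B,C,G,H,L,M} splits into {A,C,H,M} and {B,G,L}.
Refine {A,C,H,M} on symbol b: members go to different blocks, giving {H,M} and {A} and {C}.
Refine {D,E,F,I,J,K} on symbol a: members go to different blocks, giving {D,F,J} and {E,I,K}.
On input b, block {D,F,J} splits into {D,J} and {F}.
On input b, block {D,J} splits into {D} and {J}.
Refine {B,G,L} on symbol a: members go to different blocks, giving {B} and {G} and {L}.
Stable partition: {H,M} | {D} | {B} | {A} | {C} | {E,I,K} | {F} | {J} | {G} | {L} — 10 equivalence classes.

10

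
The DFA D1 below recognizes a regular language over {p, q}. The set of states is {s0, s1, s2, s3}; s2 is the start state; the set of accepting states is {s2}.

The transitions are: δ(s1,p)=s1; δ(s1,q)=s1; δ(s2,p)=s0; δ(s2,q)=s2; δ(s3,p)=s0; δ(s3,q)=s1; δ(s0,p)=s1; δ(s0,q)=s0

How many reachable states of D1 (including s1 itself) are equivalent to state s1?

2

First remove the unreachable states {s3}; 3 states remain.
Initial partition by acceptance: {s2} | {s0,s1}.
The partition is now stable with 2 blocks: {s2} | {s0,s1}.
The equivalence class containing s1 is {s0,s1}, of size 2.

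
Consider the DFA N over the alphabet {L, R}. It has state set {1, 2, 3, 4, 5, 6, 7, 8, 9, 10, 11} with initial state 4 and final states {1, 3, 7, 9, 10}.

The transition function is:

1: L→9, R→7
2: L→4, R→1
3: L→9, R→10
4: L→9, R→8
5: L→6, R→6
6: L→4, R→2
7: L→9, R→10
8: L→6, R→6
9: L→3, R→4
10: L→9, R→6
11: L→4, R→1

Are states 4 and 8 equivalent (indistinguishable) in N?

Reachable states from the start: {1,2,3,4,6,7,8,9,10}. Unreachable: {5,11} — drop them.
P0 = {1,3,7,9,10} | {2,4,6,8}.
Split {1,3,7,9,10} by δ(·,R) → {1,3,7} and {9,10}.
Refine {1,3,7} on symbol R: members go to different blocks, giving {3,7} and {1}.
On input L, block {2,4,6,8} splits into {2,6,8} and {4}.
Refine {2,6,8} on symbol L: members go to different blocks, giving {2,6} and {8}.
Refine {2,6} on symbol R: members go to different blocks, giving {2} and {6}.
Refine {9,10} on symbol L: members go to different blocks, giving {9} and {10}.
The partition is now stable with 8 blocks: {3,7} | {2} | {9} | {1} | {4} | {8} | {6} | {10}.
4 and 8 end up in different blocks, so they are distinguishable. For instance, the string 'L' is accepted from only 4.

No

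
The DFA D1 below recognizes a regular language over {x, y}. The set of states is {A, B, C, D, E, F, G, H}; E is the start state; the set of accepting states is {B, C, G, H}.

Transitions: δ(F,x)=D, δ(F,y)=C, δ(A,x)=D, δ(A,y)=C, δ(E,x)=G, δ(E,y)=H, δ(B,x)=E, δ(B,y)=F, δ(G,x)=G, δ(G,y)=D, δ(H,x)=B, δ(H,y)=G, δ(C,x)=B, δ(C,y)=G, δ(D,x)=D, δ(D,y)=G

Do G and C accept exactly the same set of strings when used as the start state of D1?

No

First remove the unreachable states {A}; 7 states remain.
Start with accepting vs non-accepting: {B,C,G,H} | {D,E,F}.
Split {B,C,G,H} by δ(·,x) → {C,G,H} and {B}.
On input x, block {C,G,H} splits into {C,H} and {G}.
Refine {D,E,F} on symbol x: members go to different blocks, giving {D,F} and {E}.
Split {D,F} by δ(·,y) → {D} and {F}.
The partition is now stable with 6 blocks: {C,H} | {D} | {B} | {G} | {E} | {F}.
G and C end up in different blocks, so they are distinguishable. For instance, the string 'y' is accepted from only C.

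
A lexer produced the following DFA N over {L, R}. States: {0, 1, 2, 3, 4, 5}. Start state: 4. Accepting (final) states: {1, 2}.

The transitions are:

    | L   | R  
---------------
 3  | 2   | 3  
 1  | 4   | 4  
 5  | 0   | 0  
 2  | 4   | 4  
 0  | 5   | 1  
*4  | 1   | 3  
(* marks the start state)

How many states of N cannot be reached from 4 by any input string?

2

No path from 4 leads to 0, 5; the other 4 states are all reachable.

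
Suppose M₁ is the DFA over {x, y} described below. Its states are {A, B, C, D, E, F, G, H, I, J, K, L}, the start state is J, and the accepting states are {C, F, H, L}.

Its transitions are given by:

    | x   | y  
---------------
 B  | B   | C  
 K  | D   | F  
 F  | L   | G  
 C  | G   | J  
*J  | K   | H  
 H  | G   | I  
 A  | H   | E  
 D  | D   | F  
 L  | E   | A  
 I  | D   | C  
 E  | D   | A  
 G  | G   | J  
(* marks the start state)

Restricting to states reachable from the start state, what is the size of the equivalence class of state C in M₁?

2

Reachable states from the start: {A,C,D,E,F,G,H,I,J,K,L}. Unreachable: {B} — drop them.
P0 = {C,F,H,L} | {A,D,E,G,I,J,K}.
On input x, block {C,F,H,L} splits into {C,H,L} and {F}.
Refine {A,D,E,G,I,J,K} on symbol x: members go to different blocks, giving {D,E,G,I,J,K} and {A}.
On input y, block {C,H,L} splits into {C,H} and {L}.
Refine {D,E,G,I,J,K} on symbol y: members go to different blocks, giving {D,K} and {I,J} and {E} and {G}.
The partition is now stable with 8 blocks: {C,H} | {D,K} | {F} | {A} | {L} | {I,J} | {E} | {G}.
State C belongs to the block {C,H}, which has 2 states.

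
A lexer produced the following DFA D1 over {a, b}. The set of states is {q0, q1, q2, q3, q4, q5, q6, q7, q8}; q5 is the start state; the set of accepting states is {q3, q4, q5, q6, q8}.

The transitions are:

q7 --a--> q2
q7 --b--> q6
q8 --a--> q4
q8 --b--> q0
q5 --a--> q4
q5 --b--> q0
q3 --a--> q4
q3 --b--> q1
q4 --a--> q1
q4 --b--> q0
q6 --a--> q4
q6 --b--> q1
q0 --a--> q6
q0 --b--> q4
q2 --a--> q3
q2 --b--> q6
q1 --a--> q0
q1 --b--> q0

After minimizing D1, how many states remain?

5

Reachable states from the start: {q0,q1,q4,q5,q6}. Unreachable: {q2,q3,q7,q8} — drop them.
Start with accepting vs non-accepting: {q4,q5,q6} | {q0,q1}.
On input a, block {q4,q5,q6} splits into {q5,q6} and {q4}.
On input a, block {q0,q1} splits into {q0} and {q1}.
On input b, block {q5,q6} splits into {q5} and {q6}.
No further refinement is possible. Final partition (5 blocks): {q5} | {q0} | {q4} | {q1} | {q6}.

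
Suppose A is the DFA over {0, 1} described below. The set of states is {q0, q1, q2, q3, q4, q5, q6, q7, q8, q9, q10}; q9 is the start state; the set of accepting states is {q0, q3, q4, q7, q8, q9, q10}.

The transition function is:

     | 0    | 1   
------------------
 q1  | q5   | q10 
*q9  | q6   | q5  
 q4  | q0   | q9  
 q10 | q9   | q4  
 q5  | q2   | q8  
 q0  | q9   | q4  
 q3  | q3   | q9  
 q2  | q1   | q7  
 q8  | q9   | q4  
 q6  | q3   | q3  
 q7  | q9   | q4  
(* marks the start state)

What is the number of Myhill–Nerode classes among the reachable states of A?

6

Every state is reachable, so we keep all 11.
P0 = {q0,q3,q4,q7,q8,q9,q10} | {q1,q2,q5,q6}.
Refine {q0,q3,q4,q7,q8,q9,q10} on symbol 0: members go to different blocks, giving {q0,q3,q4,q7,q8,q10} and {q9}.
Refine {q0,q3,q4,q7,q8,q10} on symbol 0: members go to different blocks, giving {q0,q7,q8,q10} and {q3,q4}.
Split {q1,q2,q5,q6} by δ(·,0) → {q1,q2,q5} and {q6}.
On input 0, block {q3,q4} splits into {q3} and {q4}.
Stable partition: {q0,q7,q8,q10} | {q1,q2,q5} | {q9} | {q3} | {q6} | {q4} — 6 equivalence classes.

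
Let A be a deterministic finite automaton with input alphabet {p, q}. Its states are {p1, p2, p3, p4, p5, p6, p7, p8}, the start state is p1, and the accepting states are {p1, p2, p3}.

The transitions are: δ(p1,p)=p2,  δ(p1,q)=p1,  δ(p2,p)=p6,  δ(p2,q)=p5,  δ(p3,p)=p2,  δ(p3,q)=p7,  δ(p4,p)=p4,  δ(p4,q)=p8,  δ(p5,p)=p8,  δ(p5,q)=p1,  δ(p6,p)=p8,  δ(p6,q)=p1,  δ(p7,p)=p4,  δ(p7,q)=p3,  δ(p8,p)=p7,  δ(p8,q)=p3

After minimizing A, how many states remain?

7

Every state is reachable, so we keep all 8.
P0 = {p1,p2,p3} | {p4,p5,p6,p7,p8}.
On input p, block {p1,p2,p3} splits into {p1,p3} and {p2}.
Refine {p1,p3} on symbol q: members go to different blocks, giving {p1} and {p3}.
Refine {p4,p5,p6,p7,p8} on symbol q: members go to different blocks, giving {p5,p6} and {p7,p8} and {p4}.
Split {p7,p8} by δ(·,p) → {p7} and {p8}.
The partition is now stable with 7 blocks: {p1} | {p5,p6} | {p2} | {p3} | {p7} | {p4} | {p8}.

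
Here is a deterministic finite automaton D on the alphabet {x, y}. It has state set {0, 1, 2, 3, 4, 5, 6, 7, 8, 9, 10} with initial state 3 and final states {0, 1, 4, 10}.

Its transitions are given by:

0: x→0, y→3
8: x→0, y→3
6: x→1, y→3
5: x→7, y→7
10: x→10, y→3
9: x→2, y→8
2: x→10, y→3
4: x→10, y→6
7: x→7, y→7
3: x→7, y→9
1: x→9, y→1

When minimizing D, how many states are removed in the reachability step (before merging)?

No path from 3 leads to 1, 4, 5, 6; the other 7 states are all reachable.

4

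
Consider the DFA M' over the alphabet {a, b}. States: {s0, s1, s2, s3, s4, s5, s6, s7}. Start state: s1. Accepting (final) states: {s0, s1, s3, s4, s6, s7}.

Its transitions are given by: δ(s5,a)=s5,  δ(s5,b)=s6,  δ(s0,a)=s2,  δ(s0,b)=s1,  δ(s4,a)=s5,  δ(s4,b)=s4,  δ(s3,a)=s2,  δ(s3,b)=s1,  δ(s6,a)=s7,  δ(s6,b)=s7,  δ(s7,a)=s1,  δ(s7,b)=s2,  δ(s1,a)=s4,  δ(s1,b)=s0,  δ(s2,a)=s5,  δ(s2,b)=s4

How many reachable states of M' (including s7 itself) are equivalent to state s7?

States {s3} cannot be reached from the start state, so discard them.
P0 = {s0,s1,s4,s6,s7} | {s2,s5}.
Split {s0,s1,s4,s6,s7} by δ(·,a) → {s1,s6,s7} and {s0,s4}.
Refine {s1,s6,s7} on symbol a: members go to different blocks, giving {s6,s7} and {s1}.
On input a, block {s6,s7} splits into {s6} and {s7}.
On input b, block {s2,s5} splits into {s2} and {s5}.
Refine {s0,s4} on symbol a: members go to different blocks, giving {s0} and {s4}.
The partition is now stable with 7 blocks: {s6} | {s2} | {s0} | {s1} | {s7} | {s5} | {s4}.
State s7 belongs to the block {s7}, which has 1 states.

1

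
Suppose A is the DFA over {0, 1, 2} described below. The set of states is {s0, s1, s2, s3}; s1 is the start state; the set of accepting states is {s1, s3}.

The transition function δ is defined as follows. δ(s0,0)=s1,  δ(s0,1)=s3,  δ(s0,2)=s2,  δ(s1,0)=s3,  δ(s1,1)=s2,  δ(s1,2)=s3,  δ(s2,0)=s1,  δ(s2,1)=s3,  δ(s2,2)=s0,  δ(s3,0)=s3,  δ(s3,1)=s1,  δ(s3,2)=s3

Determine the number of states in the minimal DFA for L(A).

3

Every state is reachable, so we keep all 4.
Start with accepting vs non-accepting: {s1,s3} | {s0,s2}.
Split {s1,s3} by δ(·,1) → {s1} and {s3}.
Stable partition: {s1} | {s0,s2} | {s3} — 3 equivalence classes.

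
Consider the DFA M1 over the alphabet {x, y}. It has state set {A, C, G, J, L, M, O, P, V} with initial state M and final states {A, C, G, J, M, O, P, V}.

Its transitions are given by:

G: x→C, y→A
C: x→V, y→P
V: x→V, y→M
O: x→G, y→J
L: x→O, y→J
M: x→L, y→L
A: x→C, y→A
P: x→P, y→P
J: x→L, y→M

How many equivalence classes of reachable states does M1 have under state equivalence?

8

All states are reachable from the start state.
Initial partition by acceptance: {A,C,G,J,M,O,P,V} | {L}.
Refine {A,C,G,J,M,O,P,V} on symbol x: members go to different blocks, giving {A,C,G,O,P,V} and {J,M}.
Refine {A,C,G,O,P,V} on symbol y: members go to different blocks, giving {A,C,G,P} and {O,V}.
Refine {A,C,G,P} on symbol x: members go to different blocks, giving {A,G,P} and {C}.
Refine {A,G,P} on symbol x: members go to different blocks, giving {A,G} and {P}.
Split {J,M} by δ(·,y) → {J} and {M}.
Split {O,V} by δ(·,x) → {V} and {O}.
The partition is now stable with 8 blocks: {A,G} | {L} | {J} | {V} | {C} | {P} | {M} | {O}.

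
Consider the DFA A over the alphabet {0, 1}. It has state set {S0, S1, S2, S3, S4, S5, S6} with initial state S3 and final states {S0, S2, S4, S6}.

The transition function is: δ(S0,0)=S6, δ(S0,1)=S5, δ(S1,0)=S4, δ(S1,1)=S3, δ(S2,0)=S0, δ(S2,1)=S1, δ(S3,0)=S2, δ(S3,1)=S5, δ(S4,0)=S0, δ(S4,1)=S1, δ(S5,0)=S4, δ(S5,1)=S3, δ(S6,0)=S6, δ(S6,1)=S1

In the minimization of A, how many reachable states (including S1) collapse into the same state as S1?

3

Every state is reachable, so we keep all 7.
Initial partition by acceptance: {S0,S2,S4,S6} | {S1,S3,S5}.
The partition is now stable with 2 blocks: {S0,S2,S4,S6} | {S1,S3,S5}.
State S1 belongs to the block {S1,S3,S5}, which has 3 states.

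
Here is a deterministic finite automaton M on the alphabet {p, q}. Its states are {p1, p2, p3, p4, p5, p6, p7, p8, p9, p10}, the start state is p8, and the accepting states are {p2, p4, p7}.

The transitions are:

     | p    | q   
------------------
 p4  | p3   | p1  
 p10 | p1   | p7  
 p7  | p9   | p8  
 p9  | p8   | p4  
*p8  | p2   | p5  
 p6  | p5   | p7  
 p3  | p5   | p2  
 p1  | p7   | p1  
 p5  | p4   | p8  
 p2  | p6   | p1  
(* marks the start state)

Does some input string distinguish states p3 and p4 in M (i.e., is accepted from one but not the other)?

Yes

First remove the unreachable states {p10}; 9 states remain.
Start with accepting vs non-accepting: {p2,p4,p7} | {p1,p3,p5,p6,p8,p9}.
On input p, block {p1,p3,p5,p6,p8,p9} splits into {p1,p5,p8} and {p3,p6,p9}.
The partition is now stable with 3 blocks: {p2,p4,p7} | {p1,p5,p8} | {p3,p6,p9}.
p3 and p4 end up in different blocks, so they are distinguishable. For instance, the string 'ε' is accepted from only p4.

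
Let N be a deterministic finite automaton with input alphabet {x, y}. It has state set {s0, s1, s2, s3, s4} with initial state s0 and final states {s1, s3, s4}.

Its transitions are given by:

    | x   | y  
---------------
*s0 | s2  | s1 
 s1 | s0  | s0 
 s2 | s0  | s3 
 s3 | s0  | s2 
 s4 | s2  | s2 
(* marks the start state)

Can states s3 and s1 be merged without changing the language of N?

States {s4} cannot be reached from the start state, so discard them.
Start with accepting vs non-accepting: {s1,s3} | {s0,s2}.
The partition is now stable with 2 blocks: {s1,s3} | {s0,s2}.
s3 and s1 lie in the same block of the stable partition, so they are equivalent — no string distinguishes them.

Yes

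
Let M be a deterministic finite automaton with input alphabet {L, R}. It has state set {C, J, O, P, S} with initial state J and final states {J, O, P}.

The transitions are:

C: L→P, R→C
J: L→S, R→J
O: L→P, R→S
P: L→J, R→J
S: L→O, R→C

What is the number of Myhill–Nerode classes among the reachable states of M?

Every state is reachable, so we keep all 5.
Initial partition by acceptance: {J,O,P} | {C,S}.
Split {J,O,P} by δ(·,L) → {O,P} and {J}.
Refine {O,P} on symbol L: members go to different blocks, giving {O} and {P}.
Refine {C,S} on symbol L: members go to different blocks, giving {S} and {C}.
No further refinement is possible. Final partition (5 blocks): {O} | {S} | {J} | {P} | {C}.

5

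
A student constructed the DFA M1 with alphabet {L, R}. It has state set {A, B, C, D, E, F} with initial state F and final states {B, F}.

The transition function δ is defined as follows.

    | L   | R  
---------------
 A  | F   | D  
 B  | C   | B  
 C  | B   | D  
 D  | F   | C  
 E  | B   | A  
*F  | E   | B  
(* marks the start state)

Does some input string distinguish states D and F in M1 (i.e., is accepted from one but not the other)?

Every state is reachable, so we keep all 6.
Initial partition by acceptance: {B,F} | {A,C,D,E}.
Stable partition: {B,F} | {A,C,D,E} — 2 equivalence classes.
D and F end up in different blocks, so they are distinguishable. For instance, the string 'ε' is accepted from only F.

Yes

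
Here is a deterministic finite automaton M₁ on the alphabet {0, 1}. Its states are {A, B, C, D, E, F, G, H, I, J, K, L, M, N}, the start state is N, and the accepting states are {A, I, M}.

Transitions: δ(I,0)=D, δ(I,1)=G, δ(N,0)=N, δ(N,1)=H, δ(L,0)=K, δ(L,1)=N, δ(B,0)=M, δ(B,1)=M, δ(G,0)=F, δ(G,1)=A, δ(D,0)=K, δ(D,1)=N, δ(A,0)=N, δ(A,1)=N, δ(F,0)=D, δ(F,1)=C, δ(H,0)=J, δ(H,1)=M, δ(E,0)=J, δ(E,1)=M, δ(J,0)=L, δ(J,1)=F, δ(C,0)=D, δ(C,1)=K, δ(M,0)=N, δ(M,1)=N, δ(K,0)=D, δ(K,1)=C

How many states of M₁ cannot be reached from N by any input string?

5

No path from N leads to A, B, E, G, I; the other 9 states are all reachable.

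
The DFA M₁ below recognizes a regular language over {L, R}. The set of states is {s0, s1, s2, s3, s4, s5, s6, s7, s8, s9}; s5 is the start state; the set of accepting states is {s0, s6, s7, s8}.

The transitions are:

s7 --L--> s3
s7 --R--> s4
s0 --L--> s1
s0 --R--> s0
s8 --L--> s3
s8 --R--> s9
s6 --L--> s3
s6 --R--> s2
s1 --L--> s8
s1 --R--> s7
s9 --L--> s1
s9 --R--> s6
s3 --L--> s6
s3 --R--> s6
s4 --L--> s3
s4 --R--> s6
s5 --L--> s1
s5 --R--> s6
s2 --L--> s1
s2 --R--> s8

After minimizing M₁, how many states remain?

3

Reachable states from the start: {s1,s2,s3,s4,s5,s6,s7,s8,s9}. Unreachable: {s0} — drop them.
P0 = {s6,s7,s8} | {s1,s2,s3,s4,s5,s9}.
Refine {s1,s2,s3,s4,s5,s9} on symbol L: members go to different blocks, giving {s2,s4,s5,s9} and {s1,s3}.
Stable partition: {s6,s7,s8} | {s2,s4,s5,s9} | {s1,s3} — 3 equivalence classes.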